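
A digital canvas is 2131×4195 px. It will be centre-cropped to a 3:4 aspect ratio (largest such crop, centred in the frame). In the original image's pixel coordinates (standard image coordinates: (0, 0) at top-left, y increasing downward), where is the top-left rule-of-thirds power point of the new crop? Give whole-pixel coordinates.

2131/4195 < 3/4, so the 3:4 crop keeps the full width 2131 and trims height to 2131 × 4/3 = 2841.33 px.
Top offset = (4195 − 2841.33)/2 = 676.83 px; left offset = 0.
Top-left is one-third across and one-third down within the crop:
x = 0.00 + 1 × 2131.00/3 ≈ 710; y = 676.83 + 1 × 2841.33/3 ≈ 1624.

x = 710 px, y = 1624 px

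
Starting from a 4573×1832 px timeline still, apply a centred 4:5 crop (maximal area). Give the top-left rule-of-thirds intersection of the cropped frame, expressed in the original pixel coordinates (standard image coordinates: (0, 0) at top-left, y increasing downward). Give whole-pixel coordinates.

(2042, 611)

4573/1832 > 4/5, so the 4:5 crop keeps the full height 1832 and trims width to 1832 × 4/5 = 1465.60 px.
Left offset = (4573 − 1465.60)/2 = 1553.70 px; top offset = 0.
Top-left is one-third across and one-third down within the crop:
x = 1553.70 + 1 × 1465.60/3 ≈ 2042; y = 0.00 + 1 × 1832.00/3 ≈ 611.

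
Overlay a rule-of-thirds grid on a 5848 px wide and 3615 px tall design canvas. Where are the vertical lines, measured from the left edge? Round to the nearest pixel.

5848 / 3 = 1949.33, so the vertical lines sit at one and two thirds of 5848.

x = 1949 px and x = 3899 px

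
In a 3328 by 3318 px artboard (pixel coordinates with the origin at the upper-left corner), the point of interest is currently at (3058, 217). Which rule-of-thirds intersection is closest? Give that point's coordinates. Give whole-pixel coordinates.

(2219, 1106)

Third lines: x ∈ {1109, 2219}, y ∈ {1106, 2212}.
3058 is closer to x = 2219; 217 is closer to y = 1106.
So the nearest intersection is the upper-right power point.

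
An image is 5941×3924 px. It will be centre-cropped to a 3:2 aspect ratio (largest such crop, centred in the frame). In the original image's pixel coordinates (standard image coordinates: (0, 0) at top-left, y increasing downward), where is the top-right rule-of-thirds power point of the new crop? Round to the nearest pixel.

5941/3924 > 3/2, so the 3:2 crop keeps the full height 3924 and trims width to 3924 × 3/2 = 5886.00 px.
Left offset = (5941 − 5886.00)/2 = 27.50 px; top offset = 0.
Top-right is two-thirds across and one-third down within the crop:
x = 27.50 + 2 × 5886.00/3 ≈ 3952; y = 0.00 + 1 × 3924.00/3 ≈ 1308.

(3952, 1308)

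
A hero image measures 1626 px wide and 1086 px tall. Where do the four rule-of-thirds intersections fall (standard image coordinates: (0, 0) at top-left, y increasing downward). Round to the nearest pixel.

(542, 362), (1084, 362), (542, 724), (1084, 724)

One third of 1626 is 542; one third of 1086 is 362.
Vertical third lines at x = 542 and x = 1084; horizontal third lines at y = 362 and y = 724.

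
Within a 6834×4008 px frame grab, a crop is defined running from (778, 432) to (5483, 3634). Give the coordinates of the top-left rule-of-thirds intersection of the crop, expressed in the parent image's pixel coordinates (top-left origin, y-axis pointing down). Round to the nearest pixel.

(2346, 1499)

Crop width = 5483 − 778 = 4705 px; one third is 1568.33 px.
Crop height = 3634 − 432 = 3202 px; one third is 1067.33 px.
The top-left point is one-third across and one-third down within the crop:
x = 778 + 1 × 1568.33 ≈ 2346; y = 432 + 1 × 1067.33 ≈ 1499.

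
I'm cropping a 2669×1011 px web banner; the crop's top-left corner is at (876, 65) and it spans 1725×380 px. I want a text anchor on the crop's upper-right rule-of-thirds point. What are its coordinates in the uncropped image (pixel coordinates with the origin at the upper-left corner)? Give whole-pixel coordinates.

(2026, 192)

One third of the crop width 1725 is 575.00 px.
One third of the crop height 380 is 126.67 px.
The upper-right point is two-thirds across and one-third down within the crop:
x = 876 + 2 × 575.00 ≈ 2026; y = 65 + 1 × 126.67 ≈ 192.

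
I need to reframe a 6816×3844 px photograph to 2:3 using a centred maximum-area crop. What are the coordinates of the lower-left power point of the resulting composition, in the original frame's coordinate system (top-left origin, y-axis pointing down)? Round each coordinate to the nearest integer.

x = 2981 px, y = 2563 px

6816/3844 > 2/3, so the 2:3 crop keeps the full height 3844 and trims width to 3844 × 2/3 = 2562.67 px.
Left offset = (6816 − 2562.67)/2 = 2126.67 px; top offset = 0.
Lower-left is one-third across and two-thirds down within the crop:
x = 2126.67 + 1 × 2562.67/3 ≈ 2981; y = 0.00 + 2 × 3844.00/3 ≈ 2563.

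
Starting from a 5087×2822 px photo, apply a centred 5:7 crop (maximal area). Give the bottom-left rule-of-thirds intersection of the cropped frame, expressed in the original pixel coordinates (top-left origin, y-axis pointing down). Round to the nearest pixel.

x = 2208 px, y = 1881 px

5087/2822 > 5/7, so the 5:7 crop keeps the full height 2822 and trims width to 2822 × 5/7 = 2015.71 px.
Left offset = (5087 − 2015.71)/2 = 1535.64 px; top offset = 0.
Bottom-left is one-third across and two-thirds down within the crop:
x = 1535.64 + 1 × 2015.71/3 ≈ 2208; y = 0.00 + 2 × 2822.00/3 ≈ 1881.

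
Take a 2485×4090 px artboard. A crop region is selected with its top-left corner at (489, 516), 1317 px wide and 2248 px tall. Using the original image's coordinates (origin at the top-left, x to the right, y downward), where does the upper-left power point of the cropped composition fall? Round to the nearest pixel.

x = 928 px, y = 1265 px

One third of the crop width 1317 is 439.00 px.
One third of the crop height 2248 is 749.33 px.
The upper-left point is one-third across and one-third down within the crop:
x = 489 + 1 × 439.00 ≈ 928; y = 516 + 1 × 749.33 ≈ 1265.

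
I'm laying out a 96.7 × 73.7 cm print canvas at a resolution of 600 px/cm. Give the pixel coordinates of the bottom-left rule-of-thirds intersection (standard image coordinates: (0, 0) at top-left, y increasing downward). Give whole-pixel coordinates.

x = 19340 px, y = 29480 px

In pixels the canvas is 96.7 × 600 = 58020 wide and 73.7 × 600 = 44220 tall.
The bottom-left point is one-third across and two-thirds down:
x = 1 × 58020/3 ≈ 19340; y = 2 × 44220/3 ≈ 29480.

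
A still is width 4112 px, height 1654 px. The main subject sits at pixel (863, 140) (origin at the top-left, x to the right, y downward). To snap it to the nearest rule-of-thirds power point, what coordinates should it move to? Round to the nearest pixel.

Third lines: x ∈ {1371, 2741}, y ∈ {551, 1103}.
863 is closer to x = 1371; 140 is closer to y = 551.
So the nearest intersection is the upper-left power point.

(1371, 551)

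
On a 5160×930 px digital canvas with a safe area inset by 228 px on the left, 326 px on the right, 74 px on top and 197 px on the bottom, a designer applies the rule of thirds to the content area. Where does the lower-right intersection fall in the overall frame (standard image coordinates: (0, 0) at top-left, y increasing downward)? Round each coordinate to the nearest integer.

x = 3299 px, y = 513 px

Content width = 5160 − 228 − 326 = 4606 px; content height = 930 − 74 − 197 = 659 px.
Lower-right is two-thirds across and two-thirds down within the content area.
x = 228 + 2 × 4606/3 = 228 + 3070.67 ≈ 3299
y = 74 + 2 × 659/3 = 74 + 439.33 ≈ 513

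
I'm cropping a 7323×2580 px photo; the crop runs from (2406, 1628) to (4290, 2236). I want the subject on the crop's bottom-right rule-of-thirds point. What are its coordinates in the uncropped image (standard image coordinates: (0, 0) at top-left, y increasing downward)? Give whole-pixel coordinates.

(3662, 2033)

Crop width = 4290 − 2406 = 1884 px; one third is 628.00 px.
Crop height = 2236 − 1628 = 608 px; one third is 202.67 px.
The bottom-right point is two-thirds across and two-thirds down within the crop:
x = 2406 + 2 × 628.00 ≈ 3662; y = 1628 + 2 × 202.67 ≈ 2033.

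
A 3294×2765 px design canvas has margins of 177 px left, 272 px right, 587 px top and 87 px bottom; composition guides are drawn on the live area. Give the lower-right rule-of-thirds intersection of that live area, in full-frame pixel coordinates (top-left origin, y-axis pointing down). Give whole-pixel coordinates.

Content width = 3294 − 177 − 272 = 2845 px; content height = 2765 − 587 − 87 = 2091 px.
Lower-right is two-thirds across and two-thirds down within the live area.
x = 177 + 2 × 2845/3 = 177 + 1896.67 ≈ 2074
y = 587 + 2 × 2091/3 = 587 + 1394.00 ≈ 1981

x = 2074 px, y = 1981 px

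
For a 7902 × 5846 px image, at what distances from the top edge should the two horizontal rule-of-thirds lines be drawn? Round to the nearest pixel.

1949 px and 3897 px

5846 / 3 = 1948.67, so the horizontal lines sit at one and two thirds of 5846.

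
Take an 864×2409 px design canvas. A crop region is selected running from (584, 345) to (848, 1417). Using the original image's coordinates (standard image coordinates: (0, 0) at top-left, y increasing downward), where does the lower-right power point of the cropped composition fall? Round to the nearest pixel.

Crop width = 848 − 584 = 264 px; one third is 88.00 px.
Crop height = 1417 − 345 = 1072 px; one third is 357.33 px.
The lower-right point is two-thirds across and two-thirds down within the crop:
x = 584 + 2 × 88.00 ≈ 760; y = 345 + 2 × 357.33 ≈ 1060.

x = 760 px, y = 1060 px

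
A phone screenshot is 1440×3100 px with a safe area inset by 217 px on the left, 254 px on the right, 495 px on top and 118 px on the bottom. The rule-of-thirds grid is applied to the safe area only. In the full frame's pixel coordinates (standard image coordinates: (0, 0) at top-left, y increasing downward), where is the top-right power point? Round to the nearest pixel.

Content width = 1440 − 217 − 254 = 969 px; content height = 3100 − 495 − 118 = 2487 px.
Top-right is two-thirds across and one-third down within the safe area.
x = 217 + 2 × 969/3 = 217 + 646.00 ≈ 863
y = 495 + 1 × 2487/3 = 495 + 829.00 ≈ 1324

(863, 1324)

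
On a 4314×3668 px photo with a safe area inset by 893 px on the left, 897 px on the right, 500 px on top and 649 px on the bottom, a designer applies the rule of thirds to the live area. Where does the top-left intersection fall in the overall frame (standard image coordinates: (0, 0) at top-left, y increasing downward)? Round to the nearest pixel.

Content width = 4314 − 893 − 897 = 2524 px; content height = 3668 − 500 − 649 = 2519 px.
Top-left is one-third across and one-third down within the live area.
x = 893 + 1 × 2524/3 = 893 + 841.33 ≈ 1734
y = 500 + 1 × 2519/3 = 500 + 839.67 ≈ 1340

x = 1734 px, y = 1340 px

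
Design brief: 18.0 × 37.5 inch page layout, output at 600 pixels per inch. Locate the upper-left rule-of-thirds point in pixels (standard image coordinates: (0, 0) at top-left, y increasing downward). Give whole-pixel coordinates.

In pixels the canvas is 18.0 × 600 = 10800 wide and 37.5 × 600 = 22500 tall.
The upper-left point is one-third across and one-third down:
x = 1 × 10800/3 ≈ 3600; y = 1 × 22500/3 ≈ 7500.

(3600, 7500)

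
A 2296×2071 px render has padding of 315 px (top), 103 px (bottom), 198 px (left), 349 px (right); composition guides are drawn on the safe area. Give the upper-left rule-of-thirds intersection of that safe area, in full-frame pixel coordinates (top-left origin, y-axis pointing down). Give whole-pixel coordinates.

Content width = 2296 − 198 − 349 = 1749 px; content height = 2071 − 315 − 103 = 1653 px.
Upper-left is one-third across and one-third down within the safe area.
x = 198 + 1 × 1749/3 = 198 + 583.00 ≈ 781
y = 315 + 1 × 1653/3 = 315 + 551.00 ≈ 866

(781, 866)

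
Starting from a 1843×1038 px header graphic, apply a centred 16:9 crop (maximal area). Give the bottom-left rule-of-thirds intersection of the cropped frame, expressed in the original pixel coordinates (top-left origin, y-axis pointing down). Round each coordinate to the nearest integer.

x = 614 px, y = 692 px

1843/1038 < 16/9, so the 16:9 crop keeps the full width 1843 and trims height to 1843 × 9/16 = 1036.69 px.
Top offset = (1038 − 1036.69)/2 = 0.66 px; left offset = 0.
Bottom-left is one-third across and two-thirds down within the crop:
x = 0.00 + 1 × 1843.00/3 ≈ 614; y = 0.66 + 2 × 1036.69/3 ≈ 692.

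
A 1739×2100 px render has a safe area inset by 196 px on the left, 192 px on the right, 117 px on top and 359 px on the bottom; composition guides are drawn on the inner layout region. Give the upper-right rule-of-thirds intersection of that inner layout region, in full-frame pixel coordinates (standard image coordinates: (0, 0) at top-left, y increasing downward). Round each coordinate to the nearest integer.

Content width = 1739 − 196 − 192 = 1351 px; content height = 2100 − 117 − 359 = 1624 px.
Upper-right is two-thirds across and one-third down within the inner layout region.
x = 196 + 2 × 1351/3 = 196 + 900.67 ≈ 1097
y = 117 + 1 × 1624/3 = 117 + 541.33 ≈ 658

(1097, 658)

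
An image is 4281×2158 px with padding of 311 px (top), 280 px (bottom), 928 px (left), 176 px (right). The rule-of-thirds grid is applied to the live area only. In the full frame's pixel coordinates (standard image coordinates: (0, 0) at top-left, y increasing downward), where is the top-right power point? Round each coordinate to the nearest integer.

Content width = 4281 − 928 − 176 = 3177 px; content height = 2158 − 311 − 280 = 1567 px.
Top-right is two-thirds across and one-third down within the live area.
x = 928 + 2 × 3177/3 = 928 + 2118.00 ≈ 3046
y = 311 + 1 × 1567/3 = 311 + 522.33 ≈ 833

x = 3046 px, y = 833 px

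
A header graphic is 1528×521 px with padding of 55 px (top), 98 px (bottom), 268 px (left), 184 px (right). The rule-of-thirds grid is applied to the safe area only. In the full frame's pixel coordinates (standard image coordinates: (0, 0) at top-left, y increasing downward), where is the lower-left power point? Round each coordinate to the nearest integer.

Content width = 1528 − 268 − 184 = 1076 px; content height = 521 − 55 − 98 = 368 px.
Lower-left is one-third across and two-thirds down within the safe area.
x = 268 + 1 × 1076/3 = 268 + 358.67 ≈ 627
y = 55 + 2 × 368/3 = 55 + 245.33 ≈ 300

(627, 300)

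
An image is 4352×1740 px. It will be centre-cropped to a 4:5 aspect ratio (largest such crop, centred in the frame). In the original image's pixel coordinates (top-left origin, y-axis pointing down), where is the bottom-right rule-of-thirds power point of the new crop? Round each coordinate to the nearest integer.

x = 2408 px, y = 1160 px

4352/1740 > 4/5, so the 4:5 crop keeps the full height 1740 and trims width to 1740 × 4/5 = 1392.00 px.
Left offset = (4352 − 1392.00)/2 = 1480.00 px; top offset = 0.
Bottom-right is two-thirds across and two-thirds down within the crop:
x = 1480.00 + 2 × 1392.00/3 ≈ 2408; y = 0.00 + 2 × 1740.00/3 ≈ 1160.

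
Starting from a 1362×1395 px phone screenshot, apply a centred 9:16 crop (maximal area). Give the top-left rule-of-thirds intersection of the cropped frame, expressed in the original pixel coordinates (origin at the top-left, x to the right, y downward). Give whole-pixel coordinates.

(550, 465)

1362/1395 > 9/16, so the 9:16 crop keeps the full height 1395 and trims width to 1395 × 9/16 = 784.69 px.
Left offset = (1362 − 784.69)/2 = 288.66 px; top offset = 0.
Top-left is one-third across and one-third down within the crop:
x = 288.66 + 1 × 784.69/3 ≈ 550; y = 0.00 + 1 × 1395.00/3 ≈ 465.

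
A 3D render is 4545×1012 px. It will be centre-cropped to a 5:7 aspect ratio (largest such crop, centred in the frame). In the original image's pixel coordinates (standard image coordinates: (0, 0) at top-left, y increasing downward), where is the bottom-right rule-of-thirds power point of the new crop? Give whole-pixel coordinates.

4545/1012 > 5/7, so the 5:7 crop keeps the full height 1012 and trims width to 1012 × 5/7 = 722.86 px.
Left offset = (4545 − 722.86)/2 = 1911.07 px; top offset = 0.
Bottom-right is two-thirds across and two-thirds down within the crop:
x = 1911.07 + 2 × 722.86/3 ≈ 2393; y = 0.00 + 2 × 1012.00/3 ≈ 675.

x = 2393 px, y = 675 px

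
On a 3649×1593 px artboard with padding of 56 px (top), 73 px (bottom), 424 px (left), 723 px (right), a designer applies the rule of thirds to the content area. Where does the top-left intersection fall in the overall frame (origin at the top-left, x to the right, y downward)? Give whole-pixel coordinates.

Content width = 3649 − 424 − 723 = 2502 px; content height = 1593 − 56 − 73 = 1464 px.
Top-left is one-third across and one-third down within the content area.
x = 424 + 1 × 2502/3 = 424 + 834.00 ≈ 1258
y = 56 + 1 × 1464/3 = 56 + 488.00 ≈ 544

x = 1258 px, y = 544 px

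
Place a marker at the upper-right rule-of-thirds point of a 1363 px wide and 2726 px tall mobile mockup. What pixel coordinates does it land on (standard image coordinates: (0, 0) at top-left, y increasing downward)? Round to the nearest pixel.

(909, 909)

The upper-right point sits two-thirds of the way across and one-third of the way down.
x = 2 × 1363/3 ≈ 909; y = 1 × 2726/3 ≈ 909.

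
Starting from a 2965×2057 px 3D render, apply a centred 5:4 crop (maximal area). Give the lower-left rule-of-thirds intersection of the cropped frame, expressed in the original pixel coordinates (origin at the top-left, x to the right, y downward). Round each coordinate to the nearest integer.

(1054, 1371)

2965/2057 > 5/4, so the 5:4 crop keeps the full height 2057 and trims width to 2057 × 5/4 = 2571.25 px.
Left offset = (2965 − 2571.25)/2 = 196.88 px; top offset = 0.
Lower-left is one-third across and two-thirds down within the crop:
x = 196.88 + 1 × 2571.25/3 ≈ 1054; y = 0.00 + 2 × 2057.00/3 ≈ 1371.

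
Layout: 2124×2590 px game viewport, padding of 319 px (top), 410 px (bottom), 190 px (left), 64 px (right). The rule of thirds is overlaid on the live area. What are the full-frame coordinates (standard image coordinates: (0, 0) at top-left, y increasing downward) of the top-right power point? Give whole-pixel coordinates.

Content width = 2124 − 190 − 64 = 1870 px; content height = 2590 − 319 − 410 = 1861 px.
Top-right is two-thirds across and one-third down within the live area.
x = 190 + 2 × 1870/3 = 190 + 1246.67 ≈ 1437
y = 319 + 1 × 1861/3 = 319 + 620.33 ≈ 939

x = 1437 px, y = 939 px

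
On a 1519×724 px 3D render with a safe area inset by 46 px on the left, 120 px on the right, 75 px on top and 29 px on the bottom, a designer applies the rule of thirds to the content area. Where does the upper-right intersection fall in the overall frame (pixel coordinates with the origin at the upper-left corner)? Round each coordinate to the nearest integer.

(948, 282)

Content width = 1519 − 46 − 120 = 1353 px; content height = 724 − 75 − 29 = 620 px.
Upper-right is two-thirds across and one-third down within the content area.
x = 46 + 2 × 1353/3 = 46 + 902.00 ≈ 948
y = 75 + 1 × 620/3 = 75 + 206.67 ≈ 282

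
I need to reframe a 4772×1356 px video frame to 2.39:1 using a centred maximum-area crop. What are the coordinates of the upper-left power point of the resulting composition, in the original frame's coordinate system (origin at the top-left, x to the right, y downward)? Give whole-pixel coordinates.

4772/1356 > 2.39/1, so the 2.39:1 crop keeps the full height 1356 and trims width to 1356 × 2.39/1 = 3240.84 px.
Left offset = (4772 − 3240.84)/2 = 765.58 px; top offset = 0.
Upper-left is one-third across and one-third down within the crop:
x = 765.58 + 1 × 3240.84/3 ≈ 1846; y = 0.00 + 1 × 1356.00/3 ≈ 452.

(1846, 452)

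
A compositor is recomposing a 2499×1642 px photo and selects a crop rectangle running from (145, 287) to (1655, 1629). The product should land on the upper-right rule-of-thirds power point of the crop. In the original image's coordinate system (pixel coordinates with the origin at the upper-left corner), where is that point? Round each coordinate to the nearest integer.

(1152, 734)

Crop width = 1655 − 145 = 1510 px; one third is 503.33 px.
Crop height = 1629 − 287 = 1342 px; one third is 447.33 px.
The upper-right point is two-thirds across and one-third down within the crop:
x = 145 + 2 × 503.33 ≈ 1152; y = 287 + 1 × 447.33 ≈ 734.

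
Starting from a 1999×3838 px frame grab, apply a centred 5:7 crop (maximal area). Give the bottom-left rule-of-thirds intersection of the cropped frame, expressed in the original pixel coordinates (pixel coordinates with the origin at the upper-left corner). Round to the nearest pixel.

1999/3838 < 5/7, so the 5:7 crop keeps the full width 1999 and trims height to 1999 × 7/5 = 2798.60 px.
Top offset = (3838 − 2798.60)/2 = 519.70 px; left offset = 0.
Bottom-left is one-third across and two-thirds down within the crop:
x = 0.00 + 1 × 1999.00/3 ≈ 666; y = 519.70 + 2 × 2798.60/3 ≈ 2385.

x = 666 px, y = 2385 px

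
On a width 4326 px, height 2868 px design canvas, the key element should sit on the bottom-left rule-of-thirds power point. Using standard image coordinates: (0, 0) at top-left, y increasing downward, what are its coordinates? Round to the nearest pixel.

x = 1442 px, y = 1912 px

The bottom-left point sits one-third of the way across and two-thirds of the way down.
x = 1 × 4326/3 ≈ 1442; y = 2 × 2868/3 ≈ 1912.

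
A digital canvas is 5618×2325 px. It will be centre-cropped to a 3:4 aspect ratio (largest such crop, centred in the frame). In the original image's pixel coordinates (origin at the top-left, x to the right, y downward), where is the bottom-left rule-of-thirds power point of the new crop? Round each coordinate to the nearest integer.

(2518, 1550)

5618/2325 > 3/4, so the 3:4 crop keeps the full height 2325 and trims width to 2325 × 3/4 = 1743.75 px.
Left offset = (5618 − 1743.75)/2 = 1937.12 px; top offset = 0.
Bottom-left is one-third across and two-thirds down within the crop:
x = 1937.12 + 1 × 1743.75/3 ≈ 2518; y = 0.00 + 2 × 2325.00/3 ≈ 1550.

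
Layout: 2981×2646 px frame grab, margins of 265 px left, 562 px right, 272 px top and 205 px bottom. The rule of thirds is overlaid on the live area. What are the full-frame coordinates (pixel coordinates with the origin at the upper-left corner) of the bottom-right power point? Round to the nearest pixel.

x = 1701 px, y = 1718 px

Content width = 2981 − 265 − 562 = 2154 px; content height = 2646 − 272 − 205 = 2169 px.
Bottom-right is two-thirds across and two-thirds down within the live area.
x = 265 + 2 × 2154/3 = 265 + 1436.00 ≈ 1701
y = 272 + 2 × 2169/3 = 272 + 1446.00 ≈ 1718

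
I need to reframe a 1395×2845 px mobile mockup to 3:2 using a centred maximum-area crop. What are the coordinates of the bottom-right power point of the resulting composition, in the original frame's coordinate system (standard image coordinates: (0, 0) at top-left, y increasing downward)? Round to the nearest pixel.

1395/2845 < 3/2, so the 3:2 crop keeps the full width 1395 and trims height to 1395 × 2/3 = 930.00 px.
Top offset = (2845 − 930.00)/2 = 957.50 px; left offset = 0.
Bottom-right is two-thirds across and two-thirds down within the crop:
x = 0.00 + 2 × 1395.00/3 ≈ 930; y = 957.50 + 2 × 930.00/3 ≈ 1578.

x = 930 px, y = 1578 px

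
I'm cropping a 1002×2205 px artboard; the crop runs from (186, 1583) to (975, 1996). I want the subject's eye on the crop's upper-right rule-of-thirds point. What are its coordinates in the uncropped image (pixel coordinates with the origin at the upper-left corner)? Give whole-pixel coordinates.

Crop width = 975 − 186 = 789 px; one third is 263.00 px.
Crop height = 1996 − 1583 = 413 px; one third is 137.67 px.
The upper-right point is two-thirds across and one-third down within the crop:
x = 186 + 2 × 263.00 ≈ 712; y = 1583 + 1 × 137.67 ≈ 1721.

(712, 1721)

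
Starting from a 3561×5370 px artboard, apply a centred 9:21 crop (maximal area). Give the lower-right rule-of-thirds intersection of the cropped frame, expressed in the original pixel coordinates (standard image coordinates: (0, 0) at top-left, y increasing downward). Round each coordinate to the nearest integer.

x = 2164 px, y = 3580 px

3561/5370 > 9/21, so the 9:21 crop keeps the full height 5370 and trims width to 5370 × 9/21 = 2301.43 px.
Left offset = (3561 − 2301.43)/2 = 629.79 px; top offset = 0.
Lower-right is two-thirds across and two-thirds down within the crop:
x = 629.79 + 2 × 2301.43/3 ≈ 2164; y = 0.00 + 2 × 5370.00/3 ≈ 3580.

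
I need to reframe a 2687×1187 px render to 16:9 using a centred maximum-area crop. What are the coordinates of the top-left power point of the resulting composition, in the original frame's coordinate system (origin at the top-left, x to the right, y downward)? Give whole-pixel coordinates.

(992, 396)

2687/1187 > 16/9, so the 16:9 crop keeps the full height 1187 and trims width to 1187 × 16/9 = 2110.22 px.
Left offset = (2687 − 2110.22)/2 = 288.39 px; top offset = 0.
Top-left is one-third across and one-third down within the crop:
x = 288.39 + 1 × 2110.22/3 ≈ 992; y = 0.00 + 1 × 1187.00/3 ≈ 396.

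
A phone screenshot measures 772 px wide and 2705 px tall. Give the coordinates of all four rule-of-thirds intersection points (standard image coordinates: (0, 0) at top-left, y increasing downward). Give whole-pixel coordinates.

(257, 902), (515, 902), (257, 1803), (515, 1803)

One third of 772 is 257.33; one third of 2705 is 901.67.
Vertical third lines at x = 257 and x = 515; horizontal third lines at y = 902 and y = 1803.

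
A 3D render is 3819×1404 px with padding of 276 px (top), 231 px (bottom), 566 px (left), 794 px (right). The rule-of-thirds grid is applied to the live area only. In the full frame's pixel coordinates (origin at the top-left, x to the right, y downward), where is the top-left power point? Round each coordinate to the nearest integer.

(1386, 575)

Content width = 3819 − 566 − 794 = 2459 px; content height = 1404 − 276 − 231 = 897 px.
Top-left is one-third across and one-third down within the live area.
x = 566 + 1 × 2459/3 = 566 + 819.67 ≈ 1386
y = 276 + 1 × 897/3 = 276 + 299.00 ≈ 575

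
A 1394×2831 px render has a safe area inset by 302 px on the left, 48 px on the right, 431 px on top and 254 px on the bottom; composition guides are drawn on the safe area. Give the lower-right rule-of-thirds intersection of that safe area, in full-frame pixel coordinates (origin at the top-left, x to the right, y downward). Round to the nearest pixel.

x = 998 px, y = 1862 px

Content width = 1394 − 302 − 48 = 1044 px; content height = 2831 − 431 − 254 = 2146 px.
Lower-right is two-thirds across and two-thirds down within the safe area.
x = 302 + 2 × 1044/3 = 302 + 696.00 ≈ 998
y = 431 + 2 × 2146/3 = 431 + 1430.67 ≈ 1862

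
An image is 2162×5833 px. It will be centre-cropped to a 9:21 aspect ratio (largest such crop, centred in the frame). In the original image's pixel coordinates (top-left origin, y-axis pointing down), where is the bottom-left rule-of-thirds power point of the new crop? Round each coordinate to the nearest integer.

(721, 3757)

2162/5833 < 9/21, so the 9:21 crop keeps the full width 2162 and trims height to 2162 × 21/9 = 5044.67 px.
Top offset = (5833 − 5044.67)/2 = 394.17 px; left offset = 0.
Bottom-left is one-third across and two-thirds down within the crop:
x = 0.00 + 1 × 2162.00/3 ≈ 721; y = 394.17 + 2 × 5044.67/3 ≈ 3757.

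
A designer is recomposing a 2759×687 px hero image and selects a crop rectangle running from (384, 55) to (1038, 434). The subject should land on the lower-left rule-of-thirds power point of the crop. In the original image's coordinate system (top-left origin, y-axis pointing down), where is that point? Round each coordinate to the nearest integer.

x = 602 px, y = 308 px

Crop width = 1038 − 384 = 654 px; one third is 218.00 px.
Crop height = 434 − 55 = 379 px; one third is 126.33 px.
The lower-left point is one-third across and two-thirds down within the crop:
x = 384 + 1 × 218.00 ≈ 602; y = 55 + 2 × 126.33 ≈ 308.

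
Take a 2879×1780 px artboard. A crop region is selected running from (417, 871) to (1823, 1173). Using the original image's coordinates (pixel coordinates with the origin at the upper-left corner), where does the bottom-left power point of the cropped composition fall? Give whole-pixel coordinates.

Crop width = 1823 − 417 = 1406 px; one third is 468.67 px.
Crop height = 1173 − 871 = 302 px; one third is 100.67 px.
The bottom-left point is one-third across and two-thirds down within the crop:
x = 417 + 1 × 468.67 ≈ 886; y = 871 + 2 × 100.67 ≈ 1072.

x = 886 px, y = 1072 px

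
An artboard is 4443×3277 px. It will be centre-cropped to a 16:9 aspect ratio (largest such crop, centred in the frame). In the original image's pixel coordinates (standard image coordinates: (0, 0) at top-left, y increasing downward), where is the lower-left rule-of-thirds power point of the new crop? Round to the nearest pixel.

x = 1481 px, y = 2055 px

4443/3277 < 16/9, so the 16:9 crop keeps the full width 4443 and trims height to 4443 × 9/16 = 2499.19 px.
Top offset = (3277 − 2499.19)/2 = 388.91 px; left offset = 0.
Lower-left is one-third across and two-thirds down within the crop:
x = 0.00 + 1 × 4443.00/3 ≈ 1481; y = 388.91 + 2 × 2499.19/3 ≈ 2055.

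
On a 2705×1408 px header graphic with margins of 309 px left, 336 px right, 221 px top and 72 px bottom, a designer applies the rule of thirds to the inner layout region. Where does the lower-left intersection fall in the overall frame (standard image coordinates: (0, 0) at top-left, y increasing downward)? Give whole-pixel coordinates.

Content width = 2705 − 309 − 336 = 2060 px; content height = 1408 − 221 − 72 = 1115 px.
Lower-left is one-third across and two-thirds down within the inner layout region.
x = 309 + 1 × 2060/3 = 309 + 686.67 ≈ 996
y = 221 + 2 × 1115/3 = 221 + 743.33 ≈ 964

(996, 964)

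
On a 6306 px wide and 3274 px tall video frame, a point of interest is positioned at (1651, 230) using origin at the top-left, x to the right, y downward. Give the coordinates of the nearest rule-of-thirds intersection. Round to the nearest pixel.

Third lines: x ∈ {2102, 4204}, y ∈ {1091, 2183}.
1651 is closer to x = 2102; 230 is closer to y = 1091.
So the nearest intersection is the upper-left power point.

x = 2102 px, y = 1091 px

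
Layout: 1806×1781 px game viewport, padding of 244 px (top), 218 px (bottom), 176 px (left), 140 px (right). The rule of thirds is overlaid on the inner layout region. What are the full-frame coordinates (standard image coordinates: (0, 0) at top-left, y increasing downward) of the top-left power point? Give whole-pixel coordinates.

x = 673 px, y = 684 px

Content width = 1806 − 176 − 140 = 1490 px; content height = 1781 − 244 − 218 = 1319 px.
Top-left is one-third across and one-third down within the inner layout region.
x = 176 + 1 × 1490/3 = 176 + 496.67 ≈ 673
y = 244 + 1 × 1319/3 = 244 + 439.67 ≈ 684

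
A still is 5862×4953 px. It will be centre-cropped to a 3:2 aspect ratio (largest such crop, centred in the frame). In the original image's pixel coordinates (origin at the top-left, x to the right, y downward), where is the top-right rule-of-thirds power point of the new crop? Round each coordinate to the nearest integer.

5862/4953 < 3/2, so the 3:2 crop keeps the full width 5862 and trims height to 5862 × 2/3 = 3908.00 px.
Top offset = (4953 − 3908.00)/2 = 522.50 px; left offset = 0.
Top-right is two-thirds across and one-third down within the crop:
x = 0.00 + 2 × 5862.00/3 ≈ 3908; y = 522.50 + 1 × 3908.00/3 ≈ 1825.

x = 3908 px, y = 1825 px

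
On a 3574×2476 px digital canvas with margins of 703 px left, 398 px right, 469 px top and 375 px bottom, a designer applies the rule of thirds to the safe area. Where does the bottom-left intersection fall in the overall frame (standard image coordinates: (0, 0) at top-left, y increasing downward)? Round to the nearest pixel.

Content width = 3574 − 703 − 398 = 2473 px; content height = 2476 − 469 − 375 = 1632 px.
Bottom-left is one-third across and two-thirds down within the safe area.
x = 703 + 1 × 2473/3 = 703 + 824.33 ≈ 1527
y = 469 + 2 × 1632/3 = 469 + 1088.00 ≈ 1557

x = 1527 px, y = 1557 px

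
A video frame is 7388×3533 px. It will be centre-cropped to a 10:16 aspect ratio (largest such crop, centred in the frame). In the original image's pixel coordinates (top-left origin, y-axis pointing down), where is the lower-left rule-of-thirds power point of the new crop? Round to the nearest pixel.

(3326, 2355)

7388/3533 > 10/16, so the 10:16 crop keeps the full height 3533 and trims width to 3533 × 10/16 = 2208.12 px.
Left offset = (7388 − 2208.12)/2 = 2589.94 px; top offset = 0.
Lower-left is one-third across and two-thirds down within the crop:
x = 2589.94 + 1 × 2208.12/3 ≈ 3326; y = 0.00 + 2 × 3533.00/3 ≈ 2355.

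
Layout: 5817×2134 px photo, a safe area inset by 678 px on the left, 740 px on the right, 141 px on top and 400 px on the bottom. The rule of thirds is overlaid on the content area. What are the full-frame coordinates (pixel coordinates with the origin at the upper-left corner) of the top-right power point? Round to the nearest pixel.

Content width = 5817 − 678 − 740 = 4399 px; content height = 2134 − 141 − 400 = 1593 px.
Top-right is two-thirds across and one-third down within the content area.
x = 678 + 2 × 4399/3 = 678 + 2932.67 ≈ 3611
y = 141 + 1 × 1593/3 = 141 + 531.00 ≈ 672

x = 3611 px, y = 672 px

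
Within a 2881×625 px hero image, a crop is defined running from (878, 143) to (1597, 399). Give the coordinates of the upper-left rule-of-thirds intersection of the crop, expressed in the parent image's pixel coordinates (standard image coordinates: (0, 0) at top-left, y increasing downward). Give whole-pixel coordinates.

(1118, 228)

Crop width = 1597 − 878 = 719 px; one third is 239.67 px.
Crop height = 399 − 143 = 256 px; one third is 85.33 px.
The upper-left point is one-third across and one-third down within the crop:
x = 878 + 1 × 239.67 ≈ 1118; y = 143 + 1 × 85.33 ≈ 228.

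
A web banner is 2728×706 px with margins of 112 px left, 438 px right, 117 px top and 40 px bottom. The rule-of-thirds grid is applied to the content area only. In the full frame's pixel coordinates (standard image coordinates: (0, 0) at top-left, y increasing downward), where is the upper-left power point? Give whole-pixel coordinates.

Content width = 2728 − 112 − 438 = 2178 px; content height = 706 − 117 − 40 = 549 px.
Upper-left is one-third across and one-third down within the content area.
x = 112 + 1 × 2178/3 = 112 + 726.00 ≈ 838
y = 117 + 1 × 549/3 = 117 + 183.00 ≈ 300

(838, 300)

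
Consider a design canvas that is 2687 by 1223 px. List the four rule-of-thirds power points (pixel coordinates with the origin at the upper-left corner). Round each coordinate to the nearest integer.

(896, 408), (1791, 408), (896, 815), (1791, 815)

One third of 2687 is 895.67; one third of 1223 is 407.67.
Vertical third lines at x = 896 and x = 1791; horizontal third lines at y = 408 and y = 815.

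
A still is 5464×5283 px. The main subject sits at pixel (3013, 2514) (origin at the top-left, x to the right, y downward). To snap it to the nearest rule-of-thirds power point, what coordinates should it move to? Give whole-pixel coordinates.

(3643, 1761)

Third lines: x ∈ {1821, 3643}, y ∈ {1761, 3522}.
3013 is closer to x = 3643; 2514 is closer to y = 1761.
So the nearest intersection is the upper-right power point.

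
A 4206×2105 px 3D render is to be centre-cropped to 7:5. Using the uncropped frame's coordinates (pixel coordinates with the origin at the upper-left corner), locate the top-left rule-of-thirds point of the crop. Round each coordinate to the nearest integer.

4206/2105 > 7/5, so the 7:5 crop keeps the full height 2105 and trims width to 2105 × 7/5 = 2947.00 px.
Left offset = (4206 − 2947.00)/2 = 629.50 px; top offset = 0.
Top-left is one-third across and one-third down within the crop:
x = 629.50 + 1 × 2947.00/3 ≈ 1612; y = 0.00 + 1 × 2105.00/3 ≈ 702.

x = 1612 px, y = 702 px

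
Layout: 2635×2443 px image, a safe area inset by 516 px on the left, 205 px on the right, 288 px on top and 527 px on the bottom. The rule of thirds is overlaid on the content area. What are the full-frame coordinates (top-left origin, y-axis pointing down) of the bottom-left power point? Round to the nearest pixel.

Content width = 2635 − 516 − 205 = 1914 px; content height = 2443 − 288 − 527 = 1628 px.
Bottom-left is one-third across and two-thirds down within the content area.
x = 516 + 1 × 1914/3 = 516 + 638.00 ≈ 1154
y = 288 + 2 × 1628/3 = 288 + 1085.33 ≈ 1373

x = 1154 px, y = 1373 px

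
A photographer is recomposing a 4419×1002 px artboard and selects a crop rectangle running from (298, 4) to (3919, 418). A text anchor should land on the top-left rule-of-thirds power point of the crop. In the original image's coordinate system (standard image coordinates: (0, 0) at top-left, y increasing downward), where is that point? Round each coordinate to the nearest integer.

(1505, 142)

Crop width = 3919 − 298 = 3621 px; one third is 1207.00 px.
Crop height = 418 − 4 = 414 px; one third is 138.00 px.
The top-left point is one-third across and one-third down within the crop:
x = 298 + 1 × 1207.00 ≈ 1505; y = 4 + 1 × 138.00 ≈ 142.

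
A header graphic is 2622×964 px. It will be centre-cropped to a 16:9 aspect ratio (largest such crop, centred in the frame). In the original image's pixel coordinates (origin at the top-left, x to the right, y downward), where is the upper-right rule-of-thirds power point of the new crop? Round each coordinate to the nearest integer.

2622/964 > 16/9, so the 16:9 crop keeps the full height 964 and trims width to 964 × 16/9 = 1713.78 px.
Left offset = (2622 − 1713.78)/2 = 454.11 px; top offset = 0.
Upper-right is two-thirds across and one-third down within the crop:
x = 454.11 + 2 × 1713.78/3 ≈ 1597; y = 0.00 + 1 × 964.00/3 ≈ 321.

(1597, 321)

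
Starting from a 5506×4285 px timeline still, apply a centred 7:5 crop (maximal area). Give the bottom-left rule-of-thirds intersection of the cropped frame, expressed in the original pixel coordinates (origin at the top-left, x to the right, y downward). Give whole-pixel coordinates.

x = 1835 px, y = 2798 px

5506/4285 < 7/5, so the 7:5 crop keeps the full width 5506 and trims height to 5506 × 5/7 = 3932.86 px.
Top offset = (4285 − 3932.86)/2 = 176.07 px; left offset = 0.
Bottom-left is one-third across and two-thirds down within the crop:
x = 0.00 + 1 × 5506.00/3 ≈ 1835; y = 176.07 + 2 × 3932.86/3 ≈ 2798.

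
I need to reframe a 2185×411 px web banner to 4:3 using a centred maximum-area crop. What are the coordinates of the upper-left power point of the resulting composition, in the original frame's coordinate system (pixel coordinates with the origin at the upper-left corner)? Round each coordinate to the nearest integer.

(1001, 137)

2185/411 > 4/3, so the 4:3 crop keeps the full height 411 and trims width to 411 × 4/3 = 548.00 px.
Left offset = (2185 − 548.00)/2 = 818.50 px; top offset = 0.
Upper-left is one-third across and one-third down within the crop:
x = 818.50 + 1 × 548.00/3 ≈ 1001; y = 0.00 + 1 × 411.00/3 ≈ 137.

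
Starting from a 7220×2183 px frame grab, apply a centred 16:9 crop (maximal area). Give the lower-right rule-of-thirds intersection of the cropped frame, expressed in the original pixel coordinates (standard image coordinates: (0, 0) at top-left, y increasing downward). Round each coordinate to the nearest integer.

(4257, 1455)

7220/2183 > 16/9, so the 16:9 crop keeps the full height 2183 and trims width to 2183 × 16/9 = 3880.89 px.
Left offset = (7220 − 3880.89)/2 = 1669.56 px; top offset = 0.
Lower-right is two-thirds across and two-thirds down within the crop:
x = 1669.56 + 2 × 3880.89/3 ≈ 4257; y = 0.00 + 2 × 2183.00/3 ≈ 1455.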